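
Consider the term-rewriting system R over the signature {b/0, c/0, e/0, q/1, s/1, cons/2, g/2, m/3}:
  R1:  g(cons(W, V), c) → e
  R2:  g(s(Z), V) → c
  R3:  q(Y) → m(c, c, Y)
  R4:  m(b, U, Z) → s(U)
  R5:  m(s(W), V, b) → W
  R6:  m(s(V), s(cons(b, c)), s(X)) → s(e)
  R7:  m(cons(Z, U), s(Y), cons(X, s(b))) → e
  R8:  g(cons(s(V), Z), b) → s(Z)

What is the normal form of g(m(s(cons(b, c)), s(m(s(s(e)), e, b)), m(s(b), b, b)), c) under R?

e

1. g(m(s(cons(b, c)), s(m(s(s(e)), e, b)), m(s(b), b, b)), c)  →  g(m(s(cons(b, c)), s(s(e)), m(s(b), b, b)), c)   [R5 at 1.2.1]
2. g(m(s(cons(b, c)), s(s(e)), m(s(b), b, b)), c)  →  g(m(s(cons(b, c)), s(s(e)), b), c)   [R5 at 1.3]
3. g(m(s(cons(b, c)), s(s(e)), b), c)  →  g(cons(b, c), c)   [R5 at 1]
4. g(cons(b, c), c)  →  e   [R1 at ε]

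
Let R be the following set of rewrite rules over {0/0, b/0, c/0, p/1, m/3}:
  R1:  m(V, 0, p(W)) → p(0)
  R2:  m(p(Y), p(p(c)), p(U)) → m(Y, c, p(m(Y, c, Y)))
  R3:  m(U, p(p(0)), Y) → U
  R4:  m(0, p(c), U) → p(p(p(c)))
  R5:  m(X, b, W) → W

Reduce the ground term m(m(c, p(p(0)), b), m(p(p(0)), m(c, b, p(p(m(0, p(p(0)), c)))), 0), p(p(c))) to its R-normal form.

c

1. m(m(c, p(p(0)), b), m(p(p(0)), m(c, b, p(p(m(0, p(p(0)), c)))), 0), p(p(c)))  →  m(c, m(p(p(0)), m(c, b, p(p(m(0, p(p(0)), c)))), 0), p(p(c)))   [R3 at 1]
2. m(c, m(p(p(0)), m(c, b, p(p(m(0, p(p(0)), c)))), 0), p(p(c)))  →  m(c, m(p(p(0)), p(p(m(0, p(p(0)), c))), 0), p(p(c)))   [R5 at 2.2]
3. m(c, m(p(p(0)), p(p(m(0, p(p(0)), c))), 0), p(p(c)))  →  m(c, m(p(p(0)), p(p(0)), 0), p(p(c)))   [R3 at 2.2.1.1]
4. m(c, m(p(p(0)), p(p(0)), 0), p(p(c)))  →  m(c, p(p(0)), p(p(c)))   [R3 at 2]
5. m(c, p(p(0)), p(p(c)))  →  c   [R3 at ε]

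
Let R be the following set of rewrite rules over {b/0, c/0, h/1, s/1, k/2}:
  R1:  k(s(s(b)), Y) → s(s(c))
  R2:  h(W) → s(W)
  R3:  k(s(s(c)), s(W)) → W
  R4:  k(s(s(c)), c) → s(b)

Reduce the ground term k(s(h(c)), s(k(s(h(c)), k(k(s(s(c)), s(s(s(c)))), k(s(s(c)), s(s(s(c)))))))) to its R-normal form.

1. k(s(h(c)), s(k(s(h(c)), k(k(s(s(c)), s(s(s(c)))), k(s(s(c)), s(s(s(c))))))))  →  k(s(s(c)), s(k(s(h(c)), k(k(s(s(c)), s(s(s(c)))), k(s(s(c)), s(s(s(c))))))))   [R2 at 1.1]
2. k(s(s(c)), s(k(s(h(c)), k(k(s(s(c)), s(s(s(c)))), k(s(s(c)), s(s(s(c))))))))  →  k(s(h(c)), k(k(s(s(c)), s(s(s(c)))), k(s(s(c)), s(s(s(c))))))   [R3 at ε]
3. k(s(h(c)), k(k(s(s(c)), s(s(s(c)))), k(s(s(c)), s(s(s(c))))))  →  k(s(s(c)), k(k(s(s(c)), s(s(s(c)))), k(s(s(c)), s(s(s(c))))))   [R2 at 1.1]
4. k(s(s(c)), k(k(s(s(c)), s(s(s(c)))), k(s(s(c)), s(s(s(c))))))  →  k(s(s(c)), k(s(s(c)), k(s(s(c)), s(s(s(c))))))   [R3 at 2.1]
5. k(s(s(c)), k(s(s(c)), k(s(s(c)), s(s(s(c))))))  →  k(s(s(c)), k(s(s(c)), s(s(c))))   [R3 at 2.2]
6. k(s(s(c)), k(s(s(c)), s(s(c))))  →  k(s(s(c)), s(c))   [R3 at 2]
7. k(s(s(c)), s(c))  →  c   [R3 at ε]

c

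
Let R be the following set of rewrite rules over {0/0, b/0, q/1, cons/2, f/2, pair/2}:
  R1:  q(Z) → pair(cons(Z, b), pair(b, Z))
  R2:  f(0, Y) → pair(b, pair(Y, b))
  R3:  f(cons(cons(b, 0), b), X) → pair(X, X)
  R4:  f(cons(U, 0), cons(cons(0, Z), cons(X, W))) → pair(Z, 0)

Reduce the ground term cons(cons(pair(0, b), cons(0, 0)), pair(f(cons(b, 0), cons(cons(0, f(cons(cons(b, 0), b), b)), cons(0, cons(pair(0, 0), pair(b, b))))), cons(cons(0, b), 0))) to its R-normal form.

cons(cons(pair(0, b), cons(0, 0)), pair(pair(pair(b, b), 0), cons(cons(0, b), 0)))

1. cons(cons(pair(0, b), cons(0, 0)), pair(f(cons(b, 0), cons(cons(0, f(cons(cons(b, 0), b), b)), cons(0, cons(pair(0, 0), pair(b, b))))), cons(cons(0, b), 0)))  →  cons(cons(pair(0, b), cons(0, 0)), pair(pair(f(cons(cons(b, 0), b), b), 0), cons(cons(0, b), 0)))   [R4 at 2.1]
2. cons(cons(pair(0, b), cons(0, 0)), pair(pair(f(cons(cons(b, 0), b), b), 0), cons(cons(0, b), 0)))  →  cons(cons(pair(0, b), cons(0, 0)), pair(pair(pair(b, b), 0), cons(cons(0, b), 0)))   [R3 at 2.1.1]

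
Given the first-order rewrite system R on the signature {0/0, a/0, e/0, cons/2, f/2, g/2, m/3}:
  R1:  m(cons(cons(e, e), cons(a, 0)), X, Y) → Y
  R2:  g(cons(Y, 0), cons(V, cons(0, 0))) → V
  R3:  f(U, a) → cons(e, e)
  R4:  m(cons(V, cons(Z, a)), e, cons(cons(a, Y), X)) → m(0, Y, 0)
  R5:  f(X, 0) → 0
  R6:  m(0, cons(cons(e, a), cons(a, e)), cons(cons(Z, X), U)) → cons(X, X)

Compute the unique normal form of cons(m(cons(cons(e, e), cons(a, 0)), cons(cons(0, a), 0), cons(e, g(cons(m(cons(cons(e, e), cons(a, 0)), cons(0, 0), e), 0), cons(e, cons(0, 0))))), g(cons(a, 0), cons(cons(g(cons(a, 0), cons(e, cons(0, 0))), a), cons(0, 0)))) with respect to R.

cons(cons(e, e), cons(e, a))

1. cons(m(cons(cons(e, e), cons(a, 0)), cons(cons(0, a), 0), cons(e, g(cons(m(cons(cons(e, e), cons(a, 0)), cons(0, 0), e), 0), cons(e, cons(0, 0))))), g(cons(a, 0), cons(cons(g(cons(a, 0), cons(e, cons(0, 0))), a), cons(0, 0))))  →  cons(cons(e, g(cons(m(cons(cons(e, e), cons(a, 0)), cons(0, 0), e), 0), cons(e, cons(0, 0)))), g(cons(a, 0), cons(cons(g(cons(a, 0), cons(e, cons(0, 0))), a), cons(0, 0))))   [R1 at 1]
2. cons(cons(e, g(cons(m(cons(cons(e, e), cons(a, 0)), cons(0, 0), e), 0), cons(e, cons(0, 0)))), g(cons(a, 0), cons(cons(g(cons(a, 0), cons(e, cons(0, 0))), a), cons(0, 0))))  →  cons(cons(e, e), g(cons(a, 0), cons(cons(g(cons(a, 0), cons(e, cons(0, 0))), a), cons(0, 0))))   [R2 at 1.2]
3. cons(cons(e, e), g(cons(a, 0), cons(cons(g(cons(a, 0), cons(e, cons(0, 0))), a), cons(0, 0))))  →  cons(cons(e, e), cons(g(cons(a, 0), cons(e, cons(0, 0))), a))   [R2 at 2]
4. cons(cons(e, e), cons(g(cons(a, 0), cons(e, cons(0, 0))), a))  →  cons(cons(e, e), cons(e, a))   [R2 at 2.1]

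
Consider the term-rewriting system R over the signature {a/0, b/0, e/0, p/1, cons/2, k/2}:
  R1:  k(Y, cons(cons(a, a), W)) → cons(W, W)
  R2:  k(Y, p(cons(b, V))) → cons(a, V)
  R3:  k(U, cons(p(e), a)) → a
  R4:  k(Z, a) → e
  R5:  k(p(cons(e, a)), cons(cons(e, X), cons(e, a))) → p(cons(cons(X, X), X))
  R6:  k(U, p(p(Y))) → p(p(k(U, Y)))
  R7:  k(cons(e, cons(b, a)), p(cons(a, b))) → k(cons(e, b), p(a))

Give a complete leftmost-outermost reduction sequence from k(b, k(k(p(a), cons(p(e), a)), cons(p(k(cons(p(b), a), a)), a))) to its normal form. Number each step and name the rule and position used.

e

1. k(b, k(k(p(a), cons(p(e), a)), cons(p(k(cons(p(b), a), a)), a)))  →  k(b, k(a, cons(p(k(cons(p(b), a), a)), a)))   [R3 at 2.1]
2. k(b, k(a, cons(p(k(cons(p(b), a), a)), a)))  →  k(b, k(a, cons(p(e), a)))   [R4 at 2.2.1.1]
3. k(b, k(a, cons(p(e), a)))  →  k(b, a)   [R3 at 2]
4. k(b, a)  →  e   [R4 at ε]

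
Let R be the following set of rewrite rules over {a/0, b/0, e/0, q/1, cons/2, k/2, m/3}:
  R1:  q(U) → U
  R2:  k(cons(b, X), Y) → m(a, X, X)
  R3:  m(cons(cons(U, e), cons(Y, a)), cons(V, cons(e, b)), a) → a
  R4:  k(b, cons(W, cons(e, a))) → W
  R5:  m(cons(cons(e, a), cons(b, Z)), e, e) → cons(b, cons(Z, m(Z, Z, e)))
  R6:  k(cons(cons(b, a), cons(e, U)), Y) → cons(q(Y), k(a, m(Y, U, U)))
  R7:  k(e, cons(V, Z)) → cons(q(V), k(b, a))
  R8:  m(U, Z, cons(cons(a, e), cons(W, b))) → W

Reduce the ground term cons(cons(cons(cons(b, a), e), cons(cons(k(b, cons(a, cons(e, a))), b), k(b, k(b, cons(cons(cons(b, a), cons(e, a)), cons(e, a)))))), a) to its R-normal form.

cons(cons(cons(cons(b, a), e), cons(cons(a, b), cons(b, a))), a)

1. cons(cons(cons(cons(b, a), e), cons(cons(k(b, cons(a, cons(e, a))), b), k(b, k(b, cons(cons(cons(b, a), cons(e, a)), cons(e, a)))))), a)  →  cons(cons(cons(cons(b, a), e), cons(cons(a, b), k(b, k(b, cons(cons(cons(b, a), cons(e, a)), cons(e, a)))))), a)   [R4 at 1.2.1.1]
2. cons(cons(cons(cons(b, a), e), cons(cons(a, b), k(b, k(b, cons(cons(cons(b, a), cons(e, a)), cons(e, a)))))), a)  →  cons(cons(cons(cons(b, a), e), cons(cons(a, b), k(b, cons(cons(b, a), cons(e, a))))), a)   [R4 at 1.2.2.2]
3. cons(cons(cons(cons(b, a), e), cons(cons(a, b), k(b, cons(cons(b, a), cons(e, a))))), a)  →  cons(cons(cons(cons(b, a), e), cons(cons(a, b), cons(b, a))), a)   [R4 at 1.2.2]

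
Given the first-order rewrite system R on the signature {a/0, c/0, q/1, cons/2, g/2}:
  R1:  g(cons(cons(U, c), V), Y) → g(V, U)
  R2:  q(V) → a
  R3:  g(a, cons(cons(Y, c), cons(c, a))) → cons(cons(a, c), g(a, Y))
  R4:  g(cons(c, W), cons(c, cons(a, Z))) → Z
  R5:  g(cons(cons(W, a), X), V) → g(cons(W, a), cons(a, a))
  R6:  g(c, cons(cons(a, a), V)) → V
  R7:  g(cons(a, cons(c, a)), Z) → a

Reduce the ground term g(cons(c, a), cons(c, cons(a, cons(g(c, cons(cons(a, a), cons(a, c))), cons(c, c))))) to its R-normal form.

1. g(cons(c, a), cons(c, cons(a, cons(g(c, cons(cons(a, a), cons(a, c))), cons(c, c)))))  →  cons(g(c, cons(cons(a, a), cons(a, c))), cons(c, c))   [R4 at ε]
2. cons(g(c, cons(cons(a, a), cons(a, c))), cons(c, c))  →  cons(cons(a, c), cons(c, c))   [R6 at 1]

cons(cons(a, c), cons(c, c))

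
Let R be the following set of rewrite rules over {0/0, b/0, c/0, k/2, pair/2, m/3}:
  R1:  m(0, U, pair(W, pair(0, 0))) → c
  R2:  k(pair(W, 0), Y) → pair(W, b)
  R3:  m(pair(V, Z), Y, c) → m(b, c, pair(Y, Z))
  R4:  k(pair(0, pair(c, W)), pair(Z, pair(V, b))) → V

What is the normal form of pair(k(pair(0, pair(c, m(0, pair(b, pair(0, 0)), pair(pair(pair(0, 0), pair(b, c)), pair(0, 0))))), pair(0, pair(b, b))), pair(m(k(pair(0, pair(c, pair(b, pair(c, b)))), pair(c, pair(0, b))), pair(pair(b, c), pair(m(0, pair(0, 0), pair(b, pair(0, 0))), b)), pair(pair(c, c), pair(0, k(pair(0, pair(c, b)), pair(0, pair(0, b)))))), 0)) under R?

1. pair(k(pair(0, pair(c, m(0, pair(b, pair(0, 0)), pair(pair(pair(0, 0), pair(b, c)), pair(0, 0))))), pair(0, pair(b, b))), pair(m(k(pair(0, pair(c, pair(b, pair(c, b)))), pair(c, pair(0, b))), pair(pair(b, c), pair(m(0, pair(0, 0), pair(b, pair(0, 0))), b)), pair(pair(c, c), pair(0, k(pair(0, pair(c, b)), pair(0, pair(0, b)))))), 0))  →  pair(b, pair(m(k(pair(0, pair(c, pair(b, pair(c, b)))), pair(c, pair(0, b))), pair(pair(b, c), pair(m(0, pair(0, 0), pair(b, pair(0, 0))), b)), pair(pair(c, c), pair(0, k(pair(0, pair(c, b)), pair(0, pair(0, b)))))), 0))   [R4 at 1]
2. pair(b, pair(m(k(pair(0, pair(c, pair(b, pair(c, b)))), pair(c, pair(0, b))), pair(pair(b, c), pair(m(0, pair(0, 0), pair(b, pair(0, 0))), b)), pair(pair(c, c), pair(0, k(pair(0, pair(c, b)), pair(0, pair(0, b)))))), 0))  →  pair(b, pair(m(0, pair(pair(b, c), pair(m(0, pair(0, 0), pair(b, pair(0, 0))), b)), pair(pair(c, c), pair(0, k(pair(0, pair(c, b)), pair(0, pair(0, b)))))), 0))   [R4 at 2.1.1]
3. pair(b, pair(m(0, pair(pair(b, c), pair(m(0, pair(0, 0), pair(b, pair(0, 0))), b)), pair(pair(c, c), pair(0, k(pair(0, pair(c, b)), pair(0, pair(0, b)))))), 0))  →  pair(b, pair(m(0, pair(pair(b, c), pair(c, b)), pair(pair(c, c), pair(0, k(pair(0, pair(c, b)), pair(0, pair(0, b)))))), 0))   [R1 at 2.1.2.2.1]
4. pair(b, pair(m(0, pair(pair(b, c), pair(c, b)), pair(pair(c, c), pair(0, k(pair(0, pair(c, b)), pair(0, pair(0, b)))))), 0))  →  pair(b, pair(m(0, pair(pair(b, c), pair(c, b)), pair(pair(c, c), pair(0, 0))), 0))   [R4 at 2.1.3.2.2]
5. pair(b, pair(m(0, pair(pair(b, c), pair(c, b)), pair(pair(c, c), pair(0, 0))), 0))  →  pair(b, pair(c, 0))   [R1 at 2.1]

pair(b, pair(c, 0))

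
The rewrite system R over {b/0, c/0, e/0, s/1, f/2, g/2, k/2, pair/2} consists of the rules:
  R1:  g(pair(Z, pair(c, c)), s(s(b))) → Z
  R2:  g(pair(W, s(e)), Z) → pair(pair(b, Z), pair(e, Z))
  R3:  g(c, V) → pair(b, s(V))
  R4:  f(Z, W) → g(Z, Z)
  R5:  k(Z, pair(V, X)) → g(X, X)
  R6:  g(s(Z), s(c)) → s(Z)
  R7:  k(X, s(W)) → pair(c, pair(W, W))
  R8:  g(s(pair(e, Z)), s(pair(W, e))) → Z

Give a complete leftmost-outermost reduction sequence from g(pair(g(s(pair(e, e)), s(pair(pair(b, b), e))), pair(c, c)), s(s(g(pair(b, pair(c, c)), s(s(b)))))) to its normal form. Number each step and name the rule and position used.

1. g(pair(g(s(pair(e, e)), s(pair(pair(b, b), e))), pair(c, c)), s(s(g(pair(b, pair(c, c)), s(s(b))))))  →  g(pair(e, pair(c, c)), s(s(g(pair(b, pair(c, c)), s(s(b))))))   [R8 at 1.1]
2. g(pair(e, pair(c, c)), s(s(g(pair(b, pair(c, c)), s(s(b))))))  →  g(pair(e, pair(c, c)), s(s(b)))   [R1 at 2.1.1]
3. g(pair(e, pair(c, c)), s(s(b)))  →  e   [R1 at ε]

e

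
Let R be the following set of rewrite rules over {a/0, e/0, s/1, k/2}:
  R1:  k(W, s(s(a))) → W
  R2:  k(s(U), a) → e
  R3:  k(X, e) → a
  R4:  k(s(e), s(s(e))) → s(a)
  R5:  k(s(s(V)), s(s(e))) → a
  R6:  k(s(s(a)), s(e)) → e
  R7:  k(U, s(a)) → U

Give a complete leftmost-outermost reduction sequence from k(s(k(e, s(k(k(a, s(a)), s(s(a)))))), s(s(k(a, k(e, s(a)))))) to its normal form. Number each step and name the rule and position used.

1. k(s(k(e, s(k(k(a, s(a)), s(s(a)))))), s(s(k(a, k(e, s(a))))))  →  k(s(k(e, s(k(a, s(a))))), s(s(k(a, k(e, s(a))))))   [R1 at 1.1.2.1]
2. k(s(k(e, s(k(a, s(a))))), s(s(k(a, k(e, s(a))))))  →  k(s(k(e, s(a))), s(s(k(a, k(e, s(a))))))   [R7 at 1.1.2.1]
3. k(s(k(e, s(a))), s(s(k(a, k(e, s(a))))))  →  k(s(e), s(s(k(a, k(e, s(a))))))   [R7 at 1.1]
4. k(s(e), s(s(k(a, k(e, s(a))))))  →  k(s(e), s(s(k(a, e))))   [R7 at 2.1.1.2]
5. k(s(e), s(s(k(a, e))))  →  k(s(e), s(s(a)))   [R3 at 2.1.1]
6. k(s(e), s(s(a)))  →  s(e)   [R1 at ε]

s(e)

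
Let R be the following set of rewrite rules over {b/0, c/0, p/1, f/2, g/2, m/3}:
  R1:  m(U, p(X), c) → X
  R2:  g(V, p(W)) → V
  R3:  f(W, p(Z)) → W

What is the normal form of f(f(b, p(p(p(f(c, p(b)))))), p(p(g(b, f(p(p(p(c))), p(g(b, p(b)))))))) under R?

1. f(f(b, p(p(p(f(c, p(b)))))), p(p(g(b, f(p(p(p(c))), p(g(b, p(b))))))))  →  f(b, p(p(p(f(c, p(b))))))   [R3 at ε]
2. f(b, p(p(p(f(c, p(b))))))  →  b   [R3 at ε]

b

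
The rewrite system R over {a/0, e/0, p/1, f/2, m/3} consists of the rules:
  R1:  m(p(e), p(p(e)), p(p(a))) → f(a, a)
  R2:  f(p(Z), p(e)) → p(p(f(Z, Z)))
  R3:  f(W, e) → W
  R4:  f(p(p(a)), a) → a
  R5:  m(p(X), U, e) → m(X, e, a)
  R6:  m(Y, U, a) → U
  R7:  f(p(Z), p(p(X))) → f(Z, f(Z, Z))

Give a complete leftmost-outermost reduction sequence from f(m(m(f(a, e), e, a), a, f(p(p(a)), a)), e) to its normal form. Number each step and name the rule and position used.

a

1. f(m(m(f(a, e), e, a), a, f(p(p(a)), a)), e)  →  m(m(f(a, e), e, a), a, f(p(p(a)), a))   [R3 at ε]
2. m(m(f(a, e), e, a), a, f(p(p(a)), a))  →  m(e, a, f(p(p(a)), a))   [R6 at 1]
3. m(e, a, f(p(p(a)), a))  →  m(e, a, a)   [R4 at 3]
4. m(e, a, a)  →  a   [R6 at ε]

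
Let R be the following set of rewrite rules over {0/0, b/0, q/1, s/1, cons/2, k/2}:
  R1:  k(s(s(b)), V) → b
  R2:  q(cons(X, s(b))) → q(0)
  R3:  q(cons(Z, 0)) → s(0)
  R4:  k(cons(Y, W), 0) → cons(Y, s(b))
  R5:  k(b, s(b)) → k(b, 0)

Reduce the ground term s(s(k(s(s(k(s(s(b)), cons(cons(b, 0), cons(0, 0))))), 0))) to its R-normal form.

1. s(s(k(s(s(k(s(s(b)), cons(cons(b, 0), cons(0, 0))))), 0)))  →  s(s(k(s(s(b)), 0)))   [R1 at 1.1.1.1.1]
2. s(s(k(s(s(b)), 0)))  →  s(s(b))   [R1 at 1.1]

s(s(b))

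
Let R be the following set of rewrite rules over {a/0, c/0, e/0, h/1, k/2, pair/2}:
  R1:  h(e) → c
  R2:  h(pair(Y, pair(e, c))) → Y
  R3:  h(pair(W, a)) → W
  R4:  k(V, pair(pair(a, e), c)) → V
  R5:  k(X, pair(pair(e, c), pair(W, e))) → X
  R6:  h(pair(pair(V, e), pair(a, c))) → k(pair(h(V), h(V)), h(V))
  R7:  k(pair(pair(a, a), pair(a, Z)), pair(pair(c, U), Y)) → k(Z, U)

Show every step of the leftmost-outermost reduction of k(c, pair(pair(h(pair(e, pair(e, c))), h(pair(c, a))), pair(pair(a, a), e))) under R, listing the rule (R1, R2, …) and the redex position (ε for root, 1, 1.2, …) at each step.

1. k(c, pair(pair(h(pair(e, pair(e, c))), h(pair(c, a))), pair(pair(a, a), e)))  →  k(c, pair(pair(e, h(pair(c, a))), pair(pair(a, a), e)))   [R2 at 2.1.1]
2. k(c, pair(pair(e, h(pair(c, a))), pair(pair(a, a), e)))  →  k(c, pair(pair(e, c), pair(pair(a, a), e)))   [R3 at 2.1.2]
3. k(c, pair(pair(e, c), pair(pair(a, a), e)))  →  c   [R5 at ε]

c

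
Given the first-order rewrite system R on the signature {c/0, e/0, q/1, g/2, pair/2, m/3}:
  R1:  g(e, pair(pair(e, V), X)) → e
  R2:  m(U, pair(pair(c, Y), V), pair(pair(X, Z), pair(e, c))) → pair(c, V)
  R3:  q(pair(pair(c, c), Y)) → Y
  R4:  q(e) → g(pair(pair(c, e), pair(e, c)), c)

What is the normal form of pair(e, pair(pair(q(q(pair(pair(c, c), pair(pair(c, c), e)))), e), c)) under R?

pair(e, pair(pair(e, e), c))

1. pair(e, pair(pair(q(q(pair(pair(c, c), pair(pair(c, c), e)))), e), c))  →  pair(e, pair(pair(q(pair(pair(c, c), e)), e), c))   [R3 at 2.1.1.1]
2. pair(e, pair(pair(q(pair(pair(c, c), e)), e), c))  →  pair(e, pair(pair(e, e), c))   [R3 at 2.1.1]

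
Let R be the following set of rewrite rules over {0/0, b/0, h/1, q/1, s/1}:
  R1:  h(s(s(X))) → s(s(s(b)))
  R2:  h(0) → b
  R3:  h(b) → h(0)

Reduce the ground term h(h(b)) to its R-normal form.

b

1. h(h(b))  →  h(h(0))   [R3 at 1]
2. h(h(0))  →  h(b)   [R2 at 1]
3. h(b)  →  h(0)   [R3 at ε]
4. h(0)  →  b   [R2 at ε]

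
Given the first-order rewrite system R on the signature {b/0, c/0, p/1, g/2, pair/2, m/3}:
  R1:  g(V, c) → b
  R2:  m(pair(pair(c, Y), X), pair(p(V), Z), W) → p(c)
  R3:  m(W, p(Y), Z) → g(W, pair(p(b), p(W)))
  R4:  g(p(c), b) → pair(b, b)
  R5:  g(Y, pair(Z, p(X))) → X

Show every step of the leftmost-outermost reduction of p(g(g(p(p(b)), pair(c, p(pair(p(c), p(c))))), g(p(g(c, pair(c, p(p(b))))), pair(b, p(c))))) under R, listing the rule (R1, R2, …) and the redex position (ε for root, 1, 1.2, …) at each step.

1. p(g(g(p(p(b)), pair(c, p(pair(p(c), p(c))))), g(p(g(c, pair(c, p(p(b))))), pair(b, p(c)))))  →  p(g(pair(p(c), p(c)), g(p(g(c, pair(c, p(p(b))))), pair(b, p(c)))))   [R5 at 1.1]
2. p(g(pair(p(c), p(c)), g(p(g(c, pair(c, p(p(b))))), pair(b, p(c)))))  →  p(g(pair(p(c), p(c)), c))   [R5 at 1.2]
3. p(g(pair(p(c), p(c)), c))  →  p(b)   [R1 at 1]

p(b)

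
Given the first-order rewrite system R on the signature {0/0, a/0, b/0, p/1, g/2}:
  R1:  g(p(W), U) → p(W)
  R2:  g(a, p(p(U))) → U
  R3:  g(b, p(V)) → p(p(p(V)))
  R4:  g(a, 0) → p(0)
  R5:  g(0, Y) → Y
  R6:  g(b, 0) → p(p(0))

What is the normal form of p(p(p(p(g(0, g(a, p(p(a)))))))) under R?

p(p(p(p(a))))

1. p(p(p(p(g(0, g(a, p(p(a))))))))  →  p(p(p(p(g(a, p(p(a)))))))   [R5 at 1.1.1.1]
2. p(p(p(p(g(a, p(p(a)))))))  →  p(p(p(p(a))))   [R2 at 1.1.1.1]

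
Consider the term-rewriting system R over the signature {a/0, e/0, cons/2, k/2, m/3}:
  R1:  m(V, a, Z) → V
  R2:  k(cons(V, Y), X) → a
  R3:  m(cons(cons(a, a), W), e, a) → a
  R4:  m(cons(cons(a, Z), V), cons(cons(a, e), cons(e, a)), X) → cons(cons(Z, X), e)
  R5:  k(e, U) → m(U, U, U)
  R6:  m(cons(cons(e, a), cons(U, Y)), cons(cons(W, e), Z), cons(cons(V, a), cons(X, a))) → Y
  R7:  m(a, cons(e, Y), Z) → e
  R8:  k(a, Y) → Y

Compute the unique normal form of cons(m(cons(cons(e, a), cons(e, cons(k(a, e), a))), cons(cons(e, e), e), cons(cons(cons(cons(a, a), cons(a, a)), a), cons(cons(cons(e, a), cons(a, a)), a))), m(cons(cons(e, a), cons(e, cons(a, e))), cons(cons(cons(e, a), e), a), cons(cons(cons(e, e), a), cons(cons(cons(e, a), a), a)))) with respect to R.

cons(cons(e, a), cons(a, e))

1. cons(m(cons(cons(e, a), cons(e, cons(k(a, e), a))), cons(cons(e, e), e), cons(cons(cons(cons(a, a), cons(a, a)), a), cons(cons(cons(e, a), cons(a, a)), a))), m(cons(cons(e, a), cons(e, cons(a, e))), cons(cons(cons(e, a), e), a), cons(cons(cons(e, e), a), cons(cons(cons(e, a), a), a))))  →  cons(cons(k(a, e), a), m(cons(cons(e, a), cons(e, cons(a, e))), cons(cons(cons(e, a), e), a), cons(cons(cons(e, e), a), cons(cons(cons(e, a), a), a))))   [R6 at 1]
2. cons(cons(k(a, e), a), m(cons(cons(e, a), cons(e, cons(a, e))), cons(cons(cons(e, a), e), a), cons(cons(cons(e, e), a), cons(cons(cons(e, a), a), a))))  →  cons(cons(e, a), m(cons(cons(e, a), cons(e, cons(a, e))), cons(cons(cons(e, a), e), a), cons(cons(cons(e, e), a), cons(cons(cons(e, a), a), a))))   [R8 at 1.1]
3. cons(cons(e, a), m(cons(cons(e, a), cons(e, cons(a, e))), cons(cons(cons(e, a), e), a), cons(cons(cons(e, e), a), cons(cons(cons(e, a), a), a))))  →  cons(cons(e, a), cons(a, e))   [R6 at 2]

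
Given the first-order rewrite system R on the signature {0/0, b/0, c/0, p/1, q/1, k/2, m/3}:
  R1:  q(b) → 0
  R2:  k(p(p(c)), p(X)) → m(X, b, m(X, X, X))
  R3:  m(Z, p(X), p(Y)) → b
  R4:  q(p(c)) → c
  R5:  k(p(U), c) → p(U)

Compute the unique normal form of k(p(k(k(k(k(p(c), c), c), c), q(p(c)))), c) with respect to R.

1. k(p(k(k(k(k(p(c), c), c), c), q(p(c)))), c)  →  p(k(k(k(k(p(c), c), c), c), q(p(c))))   [R5 at ε]
2. p(k(k(k(k(p(c), c), c), c), q(p(c))))  →  p(k(k(k(p(c), c), c), q(p(c))))   [R5 at 1.1.1.1]
3. p(k(k(k(p(c), c), c), q(p(c))))  →  p(k(k(p(c), c), q(p(c))))   [R5 at 1.1.1]
4. p(k(k(p(c), c), q(p(c))))  →  p(k(p(c), q(p(c))))   [R5 at 1.1]
5. p(k(p(c), q(p(c))))  →  p(k(p(c), c))   [R4 at 1.2]
6. p(k(p(c), c))  →  p(p(c))   [R5 at 1]

p(p(c))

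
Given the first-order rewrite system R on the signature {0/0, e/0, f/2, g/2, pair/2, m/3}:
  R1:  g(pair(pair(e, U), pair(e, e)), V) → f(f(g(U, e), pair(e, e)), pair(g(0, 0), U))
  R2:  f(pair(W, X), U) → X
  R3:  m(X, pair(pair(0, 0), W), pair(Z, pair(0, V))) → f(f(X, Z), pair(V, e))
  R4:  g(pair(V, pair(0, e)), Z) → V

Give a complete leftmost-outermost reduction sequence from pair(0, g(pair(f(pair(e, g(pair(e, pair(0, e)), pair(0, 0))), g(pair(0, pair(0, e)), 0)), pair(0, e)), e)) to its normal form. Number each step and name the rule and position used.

1. pair(0, g(pair(f(pair(e, g(pair(e, pair(0, e)), pair(0, 0))), g(pair(0, pair(0, e)), 0)), pair(0, e)), e))  →  pair(0, f(pair(e, g(pair(e, pair(0, e)), pair(0, 0))), g(pair(0, pair(0, e)), 0)))   [R4 at 2]
2. pair(0, f(pair(e, g(pair(e, pair(0, e)), pair(0, 0))), g(pair(0, pair(0, e)), 0)))  →  pair(0, g(pair(e, pair(0, e)), pair(0, 0)))   [R2 at 2]
3. pair(0, g(pair(e, pair(0, e)), pair(0, 0)))  →  pair(0, e)   [R4 at 2]

pair(0, e)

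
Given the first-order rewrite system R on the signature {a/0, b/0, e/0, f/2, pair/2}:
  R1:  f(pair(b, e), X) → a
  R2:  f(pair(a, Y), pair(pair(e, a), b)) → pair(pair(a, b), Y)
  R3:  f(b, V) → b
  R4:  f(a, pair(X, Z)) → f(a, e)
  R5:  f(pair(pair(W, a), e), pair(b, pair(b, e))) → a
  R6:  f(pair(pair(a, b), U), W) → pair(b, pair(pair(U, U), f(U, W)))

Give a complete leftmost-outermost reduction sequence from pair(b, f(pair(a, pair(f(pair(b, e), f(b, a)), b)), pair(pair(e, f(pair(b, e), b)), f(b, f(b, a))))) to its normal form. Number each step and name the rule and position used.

1. pair(b, f(pair(a, pair(f(pair(b, e), f(b, a)), b)), pair(pair(e, f(pair(b, e), b)), f(b, f(b, a)))))  →  pair(b, f(pair(a, pair(a, b)), pair(pair(e, f(pair(b, e), b)), f(b, f(b, a)))))   [R1 at 2.1.2.1]
2. pair(b, f(pair(a, pair(a, b)), pair(pair(e, f(pair(b, e), b)), f(b, f(b, a)))))  →  pair(b, f(pair(a, pair(a, b)), pair(pair(e, a), f(b, f(b, a)))))   [R1 at 2.2.1.2]
3. pair(b, f(pair(a, pair(a, b)), pair(pair(e, a), f(b, f(b, a)))))  →  pair(b, f(pair(a, pair(a, b)), pair(pair(e, a), b)))   [R3 at 2.2.2]
4. pair(b, f(pair(a, pair(a, b)), pair(pair(e, a), b)))  →  pair(b, pair(pair(a, b), pair(a, b)))   [R2 at 2]

pair(b, pair(pair(a, b), pair(a, b)))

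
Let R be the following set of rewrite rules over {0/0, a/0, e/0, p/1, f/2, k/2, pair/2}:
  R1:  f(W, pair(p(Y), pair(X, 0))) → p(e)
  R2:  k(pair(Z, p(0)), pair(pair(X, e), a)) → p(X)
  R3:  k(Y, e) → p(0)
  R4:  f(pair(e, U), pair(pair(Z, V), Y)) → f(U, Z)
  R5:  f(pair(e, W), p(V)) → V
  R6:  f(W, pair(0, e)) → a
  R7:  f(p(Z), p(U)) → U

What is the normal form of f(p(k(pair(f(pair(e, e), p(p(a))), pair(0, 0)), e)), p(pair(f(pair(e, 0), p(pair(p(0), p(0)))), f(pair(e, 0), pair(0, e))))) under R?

1. f(p(k(pair(f(pair(e, e), p(p(a))), pair(0, 0)), e)), p(pair(f(pair(e, 0), p(pair(p(0), p(0)))), f(pair(e, 0), pair(0, e)))))  →  pair(f(pair(e, 0), p(pair(p(0), p(0)))), f(pair(e, 0), pair(0, e)))   [R7 at ε]
2. pair(f(pair(e, 0), p(pair(p(0), p(0)))), f(pair(e, 0), pair(0, e)))  →  pair(pair(p(0), p(0)), f(pair(e, 0), pair(0, e)))   [R5 at 1]
3. pair(pair(p(0), p(0)), f(pair(e, 0), pair(0, e)))  →  pair(pair(p(0), p(0)), a)   [R6 at 2]

pair(pair(p(0), p(0)), a)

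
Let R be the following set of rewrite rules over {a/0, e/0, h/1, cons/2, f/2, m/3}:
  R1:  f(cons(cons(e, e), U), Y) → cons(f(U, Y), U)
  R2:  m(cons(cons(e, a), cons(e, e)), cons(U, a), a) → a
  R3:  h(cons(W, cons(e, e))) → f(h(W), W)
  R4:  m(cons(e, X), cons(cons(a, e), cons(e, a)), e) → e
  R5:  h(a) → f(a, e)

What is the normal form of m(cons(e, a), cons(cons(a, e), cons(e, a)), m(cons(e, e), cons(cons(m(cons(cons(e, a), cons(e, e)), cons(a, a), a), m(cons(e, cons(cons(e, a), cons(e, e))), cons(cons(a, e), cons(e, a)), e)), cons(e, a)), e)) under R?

1. m(cons(e, a), cons(cons(a, e), cons(e, a)), m(cons(e, e), cons(cons(m(cons(cons(e, a), cons(e, e)), cons(a, a), a), m(cons(e, cons(cons(e, a), cons(e, e))), cons(cons(a, e), cons(e, a)), e)), cons(e, a)), e))  →  m(cons(e, a), cons(cons(a, e), cons(e, a)), m(cons(e, e), cons(cons(a, m(cons(e, cons(cons(e, a), cons(e, e))), cons(cons(a, e), cons(e, a)), e)), cons(e, a)), e))   [R2 at 3.2.1.1]
2. m(cons(e, a), cons(cons(a, e), cons(e, a)), m(cons(e, e), cons(cons(a, m(cons(e, cons(cons(e, a), cons(e, e))), cons(cons(a, e), cons(e, a)), e)), cons(e, a)), e))  →  m(cons(e, a), cons(cons(a, e), cons(e, a)), m(cons(e, e), cons(cons(a, e), cons(e, a)), e))   [R4 at 3.2.1.2]
3. m(cons(e, a), cons(cons(a, e), cons(e, a)), m(cons(e, e), cons(cons(a, e), cons(e, a)), e))  →  m(cons(e, a), cons(cons(a, e), cons(e, a)), e)   [R4 at 3]
4. m(cons(e, a), cons(cons(a, e), cons(e, a)), e)  →  e   [R4 at ε]

e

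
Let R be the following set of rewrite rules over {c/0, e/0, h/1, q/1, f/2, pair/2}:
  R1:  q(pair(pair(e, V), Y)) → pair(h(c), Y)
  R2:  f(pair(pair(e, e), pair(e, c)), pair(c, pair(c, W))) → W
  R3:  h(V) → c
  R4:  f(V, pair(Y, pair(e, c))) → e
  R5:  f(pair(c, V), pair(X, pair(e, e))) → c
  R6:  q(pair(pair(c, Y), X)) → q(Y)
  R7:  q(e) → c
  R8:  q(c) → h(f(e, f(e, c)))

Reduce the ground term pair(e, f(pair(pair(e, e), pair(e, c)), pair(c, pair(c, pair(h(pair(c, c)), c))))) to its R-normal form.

1. pair(e, f(pair(pair(e, e), pair(e, c)), pair(c, pair(c, pair(h(pair(c, c)), c)))))  →  pair(e, pair(h(pair(c, c)), c))   [R2 at 2]
2. pair(e, pair(h(pair(c, c)), c))  →  pair(e, pair(c, c))   [R3 at 2.1]

pair(e, pair(c, c))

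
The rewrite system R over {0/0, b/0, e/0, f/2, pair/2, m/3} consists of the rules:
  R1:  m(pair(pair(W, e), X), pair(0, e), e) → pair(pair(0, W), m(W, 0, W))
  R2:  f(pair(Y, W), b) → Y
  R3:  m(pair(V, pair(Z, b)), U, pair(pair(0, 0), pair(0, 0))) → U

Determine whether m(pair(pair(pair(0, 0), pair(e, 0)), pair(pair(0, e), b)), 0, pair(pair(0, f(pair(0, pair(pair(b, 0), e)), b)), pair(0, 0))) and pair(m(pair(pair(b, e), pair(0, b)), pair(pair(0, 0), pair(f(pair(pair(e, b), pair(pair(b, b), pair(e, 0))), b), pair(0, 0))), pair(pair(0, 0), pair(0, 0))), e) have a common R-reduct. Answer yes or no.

no — NF(t₁) = 0, NF(t₂) = pair(pair(pair(0, 0), pair(pair(e, b), pair(0, 0))), e)

Reduce t₁ = m(pair(pair(pair(0, 0), pair(e, 0)), pair(pair(0, e), b)), 0, pair(pair(0, f(pair(0, pair(pair(b, 0), e)), b)), pair(0, 0))):
1. m(pair(pair(pair(0, 0), pair(e, 0)), pair(pair(0, e), b)), 0, pair(pair(0, f(pair(0, pair(pair(b, 0), e)), b)), pair(0, 0)))  →  m(pair(pair(pair(0, 0), pair(e, 0)), pair(pair(0, e), b)), 0, pair(pair(0, 0), pair(0, 0)))   [R2 at 3.1.2]
2. m(pair(pair(pair(0, 0), pair(e, 0)), pair(pair(0, e), b)), 0, pair(pair(0, 0), pair(0, 0)))  →  0   [R3 at ε]

Reduce t₂ = pair(m(pair(pair(b, e), pair(0, b)), pair(pair(0, 0), pair(f(pair(pair(e, b), pair(pair(b, b), pair(e, 0))), b), pair(0, 0))), pair(pair(0, 0), pair(0, 0))), e):
1. pair(m(pair(pair(b, e), pair(0, b)), pair(pair(0, 0), pair(f(pair(pair(e, b), pair(pair(b, b), pair(e, 0))), b), pair(0, 0))), pair(pair(0, 0), pair(0, 0))), e)  →  pair(pair(pair(0, 0), pair(f(pair(pair(e, b), pair(pair(b, b), pair(e, 0))), b), pair(0, 0))), e)   [R3 at 1]
2. pair(pair(pair(0, 0), pair(f(pair(pair(e, b), pair(pair(b, b), pair(e, 0))), b), pair(0, 0))), e)  →  pair(pair(pair(0, 0), pair(pair(e, b), pair(0, 0))), e)   [R2 at 1.2.1]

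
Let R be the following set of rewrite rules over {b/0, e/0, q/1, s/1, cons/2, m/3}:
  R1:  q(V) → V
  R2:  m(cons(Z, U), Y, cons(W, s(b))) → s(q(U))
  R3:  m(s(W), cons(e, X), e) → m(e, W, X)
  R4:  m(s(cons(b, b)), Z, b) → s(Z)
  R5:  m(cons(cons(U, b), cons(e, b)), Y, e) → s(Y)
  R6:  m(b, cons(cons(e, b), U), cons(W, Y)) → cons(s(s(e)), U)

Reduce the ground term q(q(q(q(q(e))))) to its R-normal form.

1. q(q(q(q(q(e)))))  →  q(q(q(q(e))))   [R1 at ε]
2. q(q(q(q(e))))  →  q(q(q(e)))   [R1 at ε]
3. q(q(q(e)))  →  q(q(e))   [R1 at ε]
4. q(q(e))  →  q(e)   [R1 at ε]
5. q(e)  →  e   [R1 at ε]

e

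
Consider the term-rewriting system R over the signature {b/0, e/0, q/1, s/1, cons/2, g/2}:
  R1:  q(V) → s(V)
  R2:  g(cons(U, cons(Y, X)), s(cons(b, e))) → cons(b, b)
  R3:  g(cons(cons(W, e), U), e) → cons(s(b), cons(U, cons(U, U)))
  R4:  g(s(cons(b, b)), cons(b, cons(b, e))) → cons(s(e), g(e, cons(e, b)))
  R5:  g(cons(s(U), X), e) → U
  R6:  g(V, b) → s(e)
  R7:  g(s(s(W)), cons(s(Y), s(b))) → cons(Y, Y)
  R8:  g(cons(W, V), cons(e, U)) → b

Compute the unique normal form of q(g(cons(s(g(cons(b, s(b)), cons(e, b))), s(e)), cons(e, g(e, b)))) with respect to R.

s(b)

1. q(g(cons(s(g(cons(b, s(b)), cons(e, b))), s(e)), cons(e, g(e, b))))  →  s(g(cons(s(g(cons(b, s(b)), cons(e, b))), s(e)), cons(e, g(e, b))))   [R1 at ε]
2. s(g(cons(s(g(cons(b, s(b)), cons(e, b))), s(e)), cons(e, g(e, b))))  →  s(b)   [R8 at 1]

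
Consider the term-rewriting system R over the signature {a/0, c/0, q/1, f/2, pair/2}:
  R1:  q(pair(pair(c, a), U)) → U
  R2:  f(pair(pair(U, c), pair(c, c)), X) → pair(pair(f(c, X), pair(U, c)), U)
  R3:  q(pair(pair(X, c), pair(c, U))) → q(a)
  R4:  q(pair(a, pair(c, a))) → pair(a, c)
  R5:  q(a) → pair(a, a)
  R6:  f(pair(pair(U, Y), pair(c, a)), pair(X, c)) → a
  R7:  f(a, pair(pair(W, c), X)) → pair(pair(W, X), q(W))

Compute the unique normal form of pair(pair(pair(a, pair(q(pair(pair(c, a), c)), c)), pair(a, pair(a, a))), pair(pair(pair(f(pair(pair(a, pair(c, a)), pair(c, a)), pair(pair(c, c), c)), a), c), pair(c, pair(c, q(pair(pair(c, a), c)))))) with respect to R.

1. pair(pair(pair(a, pair(q(pair(pair(c, a), c)), c)), pair(a, pair(a, a))), pair(pair(pair(f(pair(pair(a, pair(c, a)), pair(c, a)), pair(pair(c, c), c)), a), c), pair(c, pair(c, q(pair(pair(c, a), c))))))  →  pair(pair(pair(a, pair(c, c)), pair(a, pair(a, a))), pair(pair(pair(f(pair(pair(a, pair(c, a)), pair(c, a)), pair(pair(c, c), c)), a), c), pair(c, pair(c, q(pair(pair(c, a), c))))))   [R1 at 1.1.2.1]
2. pair(pair(pair(a, pair(c, c)), pair(a, pair(a, a))), pair(pair(pair(f(pair(pair(a, pair(c, a)), pair(c, a)), pair(pair(c, c), c)), a), c), pair(c, pair(c, q(pair(pair(c, a), c))))))  →  pair(pair(pair(a, pair(c, c)), pair(a, pair(a, a))), pair(pair(pair(a, a), c), pair(c, pair(c, q(pair(pair(c, a), c))))))   [R6 at 2.1.1.1]
3. pair(pair(pair(a, pair(c, c)), pair(a, pair(a, a))), pair(pair(pair(a, a), c), pair(c, pair(c, q(pair(pair(c, a), c))))))  →  pair(pair(pair(a, pair(c, c)), pair(a, pair(a, a))), pair(pair(pair(a, a), c), pair(c, pair(c, c))))   [R1 at 2.2.2.2]

pair(pair(pair(a, pair(c, c)), pair(a, pair(a, a))), pair(pair(pair(a, a), c), pair(c, pair(c, c))))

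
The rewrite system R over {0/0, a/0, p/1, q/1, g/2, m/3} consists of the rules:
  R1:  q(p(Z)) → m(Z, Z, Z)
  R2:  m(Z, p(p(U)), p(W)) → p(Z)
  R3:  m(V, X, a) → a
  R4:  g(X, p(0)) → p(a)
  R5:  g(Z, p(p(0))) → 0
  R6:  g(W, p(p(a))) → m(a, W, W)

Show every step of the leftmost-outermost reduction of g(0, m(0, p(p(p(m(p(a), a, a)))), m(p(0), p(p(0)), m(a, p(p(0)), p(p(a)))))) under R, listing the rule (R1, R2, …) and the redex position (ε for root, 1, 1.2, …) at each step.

1. g(0, m(0, p(p(p(m(p(a), a, a)))), m(p(0), p(p(0)), m(a, p(p(0)), p(p(a))))))  →  g(0, m(0, p(p(p(a))), m(p(0), p(p(0)), m(a, p(p(0)), p(p(a))))))   [R3 at 2.2.1.1.1]
2. g(0, m(0, p(p(p(a))), m(p(0), p(p(0)), m(a, p(p(0)), p(p(a))))))  →  g(0, m(0, p(p(p(a))), m(p(0), p(p(0)), p(a))))   [R2 at 2.3.3]
3. g(0, m(0, p(p(p(a))), m(p(0), p(p(0)), p(a))))  →  g(0, m(0, p(p(p(a))), p(p(0))))   [R2 at 2.3]
4. g(0, m(0, p(p(p(a))), p(p(0))))  →  g(0, p(0))   [R2 at 2]
5. g(0, p(0))  →  p(a)   [R4 at ε]

p(a)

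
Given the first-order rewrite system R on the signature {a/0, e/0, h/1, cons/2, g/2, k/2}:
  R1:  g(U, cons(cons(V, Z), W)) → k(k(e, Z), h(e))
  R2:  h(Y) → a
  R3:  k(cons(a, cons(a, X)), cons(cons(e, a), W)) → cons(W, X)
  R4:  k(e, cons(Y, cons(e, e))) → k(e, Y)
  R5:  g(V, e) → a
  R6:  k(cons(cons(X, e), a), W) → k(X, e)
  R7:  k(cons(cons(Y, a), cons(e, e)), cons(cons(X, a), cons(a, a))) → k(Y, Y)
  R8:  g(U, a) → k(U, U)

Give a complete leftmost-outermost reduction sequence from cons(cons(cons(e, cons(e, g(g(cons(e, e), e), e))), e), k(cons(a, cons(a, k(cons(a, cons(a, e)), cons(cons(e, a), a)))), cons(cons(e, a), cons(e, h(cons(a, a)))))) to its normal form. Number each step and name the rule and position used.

1. cons(cons(cons(e, cons(e, g(g(cons(e, e), e), e))), e), k(cons(a, cons(a, k(cons(a, cons(a, e)), cons(cons(e, a), a)))), cons(cons(e, a), cons(e, h(cons(a, a))))))  →  cons(cons(cons(e, cons(e, a)), e), k(cons(a, cons(a, k(cons(a, cons(a, e)), cons(cons(e, a), a)))), cons(cons(e, a), cons(e, h(cons(a, a))))))   [R5 at 1.1.2.2]
2. cons(cons(cons(e, cons(e, a)), e), k(cons(a, cons(a, k(cons(a, cons(a, e)), cons(cons(e, a), a)))), cons(cons(e, a), cons(e, h(cons(a, a))))))  →  cons(cons(cons(e, cons(e, a)), e), cons(cons(e, h(cons(a, a))), k(cons(a, cons(a, e)), cons(cons(e, a), a))))   [R3 at 2]
3. cons(cons(cons(e, cons(e, a)), e), cons(cons(e, h(cons(a, a))), k(cons(a, cons(a, e)), cons(cons(e, a), a))))  →  cons(cons(cons(e, cons(e, a)), e), cons(cons(e, a), k(cons(a, cons(a, e)), cons(cons(e, a), a))))   [R2 at 2.1.2]
4. cons(cons(cons(e, cons(e, a)), e), cons(cons(e, a), k(cons(a, cons(a, e)), cons(cons(e, a), a))))  →  cons(cons(cons(e, cons(e, a)), e), cons(cons(e, a), cons(a, e)))   [R3 at 2.2]

cons(cons(cons(e, cons(e, a)), e), cons(cons(e, a), cons(a, e)))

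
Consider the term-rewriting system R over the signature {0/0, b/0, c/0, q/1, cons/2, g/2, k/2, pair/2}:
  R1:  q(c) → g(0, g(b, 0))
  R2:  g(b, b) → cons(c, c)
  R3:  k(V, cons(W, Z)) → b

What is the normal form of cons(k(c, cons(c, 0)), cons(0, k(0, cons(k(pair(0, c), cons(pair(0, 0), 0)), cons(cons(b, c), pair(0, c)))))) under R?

1. cons(k(c, cons(c, 0)), cons(0, k(0, cons(k(pair(0, c), cons(pair(0, 0), 0)), cons(cons(b, c), pair(0, c))))))  →  cons(b, cons(0, k(0, cons(k(pair(0, c), cons(pair(0, 0), 0)), cons(cons(b, c), pair(0, c))))))   [R3 at 1]
2. cons(b, cons(0, k(0, cons(k(pair(0, c), cons(pair(0, 0), 0)), cons(cons(b, c), pair(0, c))))))  →  cons(b, cons(0, b))   [R3 at 2.2]

cons(b, cons(0, b))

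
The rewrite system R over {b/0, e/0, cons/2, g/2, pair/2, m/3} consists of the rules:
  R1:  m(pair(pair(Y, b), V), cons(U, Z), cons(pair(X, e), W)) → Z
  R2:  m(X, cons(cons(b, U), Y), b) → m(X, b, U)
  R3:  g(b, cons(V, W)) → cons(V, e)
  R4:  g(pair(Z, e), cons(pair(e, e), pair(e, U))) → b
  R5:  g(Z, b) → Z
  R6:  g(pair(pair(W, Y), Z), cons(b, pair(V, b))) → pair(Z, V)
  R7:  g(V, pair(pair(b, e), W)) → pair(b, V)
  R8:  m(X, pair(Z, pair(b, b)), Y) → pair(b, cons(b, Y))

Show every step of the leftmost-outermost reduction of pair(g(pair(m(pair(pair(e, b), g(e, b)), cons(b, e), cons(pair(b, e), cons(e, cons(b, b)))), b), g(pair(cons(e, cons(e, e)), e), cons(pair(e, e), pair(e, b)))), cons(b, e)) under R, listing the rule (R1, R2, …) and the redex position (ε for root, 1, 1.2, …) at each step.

pair(pair(e, b), cons(b, e))

1. pair(g(pair(m(pair(pair(e, b), g(e, b)), cons(b, e), cons(pair(b, e), cons(e, cons(b, b)))), b), g(pair(cons(e, cons(e, e)), e), cons(pair(e, e), pair(e, b)))), cons(b, e))  →  pair(g(pair(e, b), g(pair(cons(e, cons(e, e)), e), cons(pair(e, e), pair(e, b)))), cons(b, e))   [R1 at 1.1.1]
2. pair(g(pair(e, b), g(pair(cons(e, cons(e, e)), e), cons(pair(e, e), pair(e, b)))), cons(b, e))  →  pair(g(pair(e, b), b), cons(b, e))   [R4 at 1.2]
3. pair(g(pair(e, b), b), cons(b, e))  →  pair(pair(e, b), cons(b, e))   [R5 at 1]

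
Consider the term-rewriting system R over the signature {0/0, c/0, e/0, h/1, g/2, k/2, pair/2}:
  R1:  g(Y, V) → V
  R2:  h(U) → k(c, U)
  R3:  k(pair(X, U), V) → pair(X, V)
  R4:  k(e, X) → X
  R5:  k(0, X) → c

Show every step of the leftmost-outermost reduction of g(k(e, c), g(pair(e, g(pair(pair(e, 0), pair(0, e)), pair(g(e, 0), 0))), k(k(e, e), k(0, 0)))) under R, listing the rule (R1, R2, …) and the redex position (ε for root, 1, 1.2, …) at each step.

c

1. g(k(e, c), g(pair(e, g(pair(pair(e, 0), pair(0, e)), pair(g(e, 0), 0))), k(k(e, e), k(0, 0))))  →  g(pair(e, g(pair(pair(e, 0), pair(0, e)), pair(g(e, 0), 0))), k(k(e, e), k(0, 0)))   [R1 at ε]
2. g(pair(e, g(pair(pair(e, 0), pair(0, e)), pair(g(e, 0), 0))), k(k(e, e), k(0, 0)))  →  k(k(e, e), k(0, 0))   [R1 at ε]
3. k(k(e, e), k(0, 0))  →  k(e, k(0, 0))   [R4 at 1]
4. k(e, k(0, 0))  →  k(0, 0)   [R4 at ε]
5. k(0, 0)  →  c   [R5 at ε]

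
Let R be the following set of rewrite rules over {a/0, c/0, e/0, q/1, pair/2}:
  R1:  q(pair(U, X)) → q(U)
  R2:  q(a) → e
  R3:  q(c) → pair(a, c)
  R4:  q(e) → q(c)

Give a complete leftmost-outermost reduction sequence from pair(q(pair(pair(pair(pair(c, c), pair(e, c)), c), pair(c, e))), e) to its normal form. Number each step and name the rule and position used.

pair(pair(a, c), e)

1. pair(q(pair(pair(pair(pair(c, c), pair(e, c)), c), pair(c, e))), e)  →  pair(q(pair(pair(pair(c, c), pair(e, c)), c)), e)   [R1 at 1]
2. pair(q(pair(pair(pair(c, c), pair(e, c)), c)), e)  →  pair(q(pair(pair(c, c), pair(e, c))), e)   [R1 at 1]
3. pair(q(pair(pair(c, c), pair(e, c))), e)  →  pair(q(pair(c, c)), e)   [R1 at 1]
4. pair(q(pair(c, c)), e)  →  pair(q(c), e)   [R1 at 1]
5. pair(q(c), e)  →  pair(pair(a, c), e)   [R3 at 1]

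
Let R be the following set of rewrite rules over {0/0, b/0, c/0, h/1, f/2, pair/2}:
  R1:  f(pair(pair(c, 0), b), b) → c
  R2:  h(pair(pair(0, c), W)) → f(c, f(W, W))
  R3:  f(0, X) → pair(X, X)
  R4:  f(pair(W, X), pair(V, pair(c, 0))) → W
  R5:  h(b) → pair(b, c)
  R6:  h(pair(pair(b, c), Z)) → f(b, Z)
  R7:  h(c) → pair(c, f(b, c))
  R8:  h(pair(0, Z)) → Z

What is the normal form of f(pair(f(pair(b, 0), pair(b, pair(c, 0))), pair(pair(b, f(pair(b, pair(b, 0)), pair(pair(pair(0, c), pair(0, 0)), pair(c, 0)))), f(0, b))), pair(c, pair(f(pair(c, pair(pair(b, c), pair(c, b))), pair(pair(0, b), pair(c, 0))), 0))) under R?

1. f(pair(f(pair(b, 0), pair(b, pair(c, 0))), pair(pair(b, f(pair(b, pair(b, 0)), pair(pair(pair(0, c), pair(0, 0)), pair(c, 0)))), f(0, b))), pair(c, pair(f(pair(c, pair(pair(b, c), pair(c, b))), pair(pair(0, b), pair(c, 0))), 0)))  →  f(pair(b, pair(pair(b, f(pair(b, pair(b, 0)), pair(pair(pair(0, c), pair(0, 0)), pair(c, 0)))), f(0, b))), pair(c, pair(f(pair(c, pair(pair(b, c), pair(c, b))), pair(pair(0, b), pair(c, 0))), 0)))   [R4 at 1.1]
2. f(pair(b, pair(pair(b, f(pair(b, pair(b, 0)), pair(pair(pair(0, c), pair(0, 0)), pair(c, 0)))), f(0, b))), pair(c, pair(f(pair(c, pair(pair(b, c), pair(c, b))), pair(pair(0, b), pair(c, 0))), 0)))  →  f(pair(b, pair(pair(b, b), f(0, b))), pair(c, pair(f(pair(c, pair(pair(b, c), pair(c, b))), pair(pair(0, b), pair(c, 0))), 0)))   [R4 at 1.2.1.2]
3. f(pair(b, pair(pair(b, b), f(0, b))), pair(c, pair(f(pair(c, pair(pair(b, c), pair(c, b))), pair(pair(0, b), pair(c, 0))), 0)))  →  f(pair(b, pair(pair(b, b), pair(b, b))), pair(c, pair(f(pair(c, pair(pair(b, c), pair(c, b))), pair(pair(0, b), pair(c, 0))), 0)))   [R3 at 1.2.2]
4. f(pair(b, pair(pair(b, b), pair(b, b))), pair(c, pair(f(pair(c, pair(pair(b, c), pair(c, b))), pair(pair(0, b), pair(c, 0))), 0)))  →  f(pair(b, pair(pair(b, b), pair(b, b))), pair(c, pair(c, 0)))   [R4 at 2.2.1]
5. f(pair(b, pair(pair(b, b), pair(b, b))), pair(c, pair(c, 0)))  →  b   [R4 at ε]

b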